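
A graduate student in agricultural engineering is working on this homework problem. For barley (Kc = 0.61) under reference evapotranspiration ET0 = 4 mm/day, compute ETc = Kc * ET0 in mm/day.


ETc = Kc * ET0
    = 0.61 * 4
    = 2.44 mm/day


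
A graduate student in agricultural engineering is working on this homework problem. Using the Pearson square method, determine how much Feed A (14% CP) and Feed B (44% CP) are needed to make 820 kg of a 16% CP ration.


parts_A = CP_b - target = 44 - 16 = 28
parts_B = target - CP_a = 16 - 14 = 2
total_parts = 28 + 2 = 30
Feed A = 820 * 28 / 30 = 765.33 kg
Feed B = 820 * 2 / 30 = 54.67 kg

765.33 kg


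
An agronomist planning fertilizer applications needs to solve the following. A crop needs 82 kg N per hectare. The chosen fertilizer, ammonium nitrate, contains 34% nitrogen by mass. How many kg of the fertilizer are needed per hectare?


Rate = N_required / (N_content / 100)
     = 82 / (34 / 100)
     = 82 / 0.34
     = 241.18 kg/ha


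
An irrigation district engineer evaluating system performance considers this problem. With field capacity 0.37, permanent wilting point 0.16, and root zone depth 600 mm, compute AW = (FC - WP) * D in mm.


AW = (FC - WP) * D
   = (0.37 - 0.16) * 600
   = 0.21 * 600
   = 126 mm


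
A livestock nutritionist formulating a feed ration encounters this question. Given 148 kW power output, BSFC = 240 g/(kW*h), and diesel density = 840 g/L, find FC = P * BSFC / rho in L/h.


FC = P * BSFC / rho_fuel
   = 148 * 240 / 840
   = 35520 / 840
   = 42.29 L/h


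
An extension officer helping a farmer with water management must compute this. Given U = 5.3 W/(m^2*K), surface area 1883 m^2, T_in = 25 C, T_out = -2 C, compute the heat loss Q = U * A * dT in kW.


dT = 25 - (-2) = 27 K
Q = U * A * dT
  = 5.3 * 1883 * 27
  = 269457.30 W = 269.46 kW


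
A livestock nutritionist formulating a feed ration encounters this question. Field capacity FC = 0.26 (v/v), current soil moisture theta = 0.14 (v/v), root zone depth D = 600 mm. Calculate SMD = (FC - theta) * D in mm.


SMD = (FC - theta) * D
    = (0.26 - 0.14) * 600
    = 0.120 * 600
    = 72 mm


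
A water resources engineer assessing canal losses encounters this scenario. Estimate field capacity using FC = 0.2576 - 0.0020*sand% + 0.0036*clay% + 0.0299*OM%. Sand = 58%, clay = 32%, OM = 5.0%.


FC = 0.2576 - 0.0020*58 + 0.0036*32 + 0.0299*5.0
   = 0.2576 - 0.1160 + 0.1152 + 0.1495
   = 0.4063


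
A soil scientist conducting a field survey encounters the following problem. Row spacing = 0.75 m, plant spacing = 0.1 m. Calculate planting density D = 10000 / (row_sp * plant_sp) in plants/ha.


D = 10000 / (row_sp * plant_sp)
  = 10000 / (0.75 * 0.1)
  = 10000 / 0.0750
  = 133333.33 plants/ha


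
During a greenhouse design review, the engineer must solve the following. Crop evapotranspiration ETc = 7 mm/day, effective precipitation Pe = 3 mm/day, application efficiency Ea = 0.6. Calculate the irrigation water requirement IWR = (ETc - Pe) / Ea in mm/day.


IWR = (ETc - Pe) / Ea
    = (7 - 3) / 0.6
    = 4 / 0.6
    = 6.67 mm/day


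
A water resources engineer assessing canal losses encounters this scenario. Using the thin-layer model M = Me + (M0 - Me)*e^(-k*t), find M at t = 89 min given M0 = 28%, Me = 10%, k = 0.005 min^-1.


M = Me + (M0 - Me) * e^(-k*t)
  = 10 + (28 - 10) * e^(-0.005*89)
  = 10 + 18 * e^(-0.445)
  = 10 + 18 * 0.64082
  = 10 + 11.5348
  = 21.53%


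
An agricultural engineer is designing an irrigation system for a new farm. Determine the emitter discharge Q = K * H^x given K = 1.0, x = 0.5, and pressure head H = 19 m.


Q = K * H^x
  = 1.0 * 19^0.5
  = 1.0 * 4.3589
  = 4.36 L/h


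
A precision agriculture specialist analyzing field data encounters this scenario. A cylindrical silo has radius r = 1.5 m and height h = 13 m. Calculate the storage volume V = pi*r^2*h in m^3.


V = pi * r^2 * h
  = pi * 1.5^2 * 13
  = pi * 2.25 * 13
  = 91.89 m^3


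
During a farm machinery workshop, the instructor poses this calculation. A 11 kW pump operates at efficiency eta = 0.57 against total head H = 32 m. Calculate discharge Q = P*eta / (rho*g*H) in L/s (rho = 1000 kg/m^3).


Q = (P * 1000 * eta) / (rho * g * H)
  = (11 * 1000 * 0.57) / (1000 * 9.81 * 32)
  = 6270 / 313920
  = 0.01997 m^3/s = 19.97 L/s


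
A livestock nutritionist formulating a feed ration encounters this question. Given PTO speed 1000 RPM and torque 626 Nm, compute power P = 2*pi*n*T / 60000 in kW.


P = 2*pi*n*T / 60000
  = 2*pi * 1000 * 626 / 60000
  = 3933274.00 / 60000
  = 65.55 kW


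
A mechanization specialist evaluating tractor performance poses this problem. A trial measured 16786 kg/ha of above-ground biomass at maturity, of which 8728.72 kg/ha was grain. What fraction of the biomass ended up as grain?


HI = grain_yield / biomass
   = 8728.72 / 16786
   = 0.52


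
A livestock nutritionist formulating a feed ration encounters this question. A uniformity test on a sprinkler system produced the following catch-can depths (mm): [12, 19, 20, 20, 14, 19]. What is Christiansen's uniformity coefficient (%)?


xbar = 104 / 6 = 17.333
sum|xi - xbar| = 17.333
CU = 100 * (1 - 17.333 / (6 * 17.333))
   = 100 * (1 - 0.1667)
   = 83.33%


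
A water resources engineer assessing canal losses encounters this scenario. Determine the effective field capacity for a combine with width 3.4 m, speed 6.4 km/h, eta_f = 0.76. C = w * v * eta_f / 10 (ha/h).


C = w * v * eta_f / 10
  = 3.4 * 6.4 * 0.76 / 10
  = 16.54 / 10
  = 1.65 ha/h


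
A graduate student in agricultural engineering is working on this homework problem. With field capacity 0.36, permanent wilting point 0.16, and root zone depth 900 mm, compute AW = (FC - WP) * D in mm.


AW = (FC - WP) * D
   = (0.36 - 0.16) * 900
   = 0.20 * 900
   = 180 mm


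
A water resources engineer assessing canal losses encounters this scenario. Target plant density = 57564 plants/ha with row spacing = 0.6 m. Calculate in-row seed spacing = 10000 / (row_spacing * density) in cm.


spacing = 10000 / (row_sp * density)
        = 10000 / (0.6 * 57564)
        = 10000 / 34538.40
        = 0.28953 m = 28.95 cm


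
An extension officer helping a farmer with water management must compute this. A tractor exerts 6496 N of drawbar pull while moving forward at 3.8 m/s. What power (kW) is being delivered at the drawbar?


P = F * v / 1000
  = 6496 * 3.8 / 1000
  = 24684.80 / 1000
  = 24.68 kW


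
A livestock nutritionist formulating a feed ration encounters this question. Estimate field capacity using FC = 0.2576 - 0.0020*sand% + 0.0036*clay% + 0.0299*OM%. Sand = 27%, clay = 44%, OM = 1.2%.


FC = 0.2576 - 0.0020*27 + 0.0036*44 + 0.0299*1.2
   = 0.2576 - 0.0540 + 0.1584 + 0.0359
   = 0.3979


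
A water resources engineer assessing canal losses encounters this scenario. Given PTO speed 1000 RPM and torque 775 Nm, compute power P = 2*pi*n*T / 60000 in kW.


P = 2*pi*n*T / 60000
  = 2*pi * 1000 * 775 / 60000
  = 4869468.61 / 60000
  = 81.16 kW


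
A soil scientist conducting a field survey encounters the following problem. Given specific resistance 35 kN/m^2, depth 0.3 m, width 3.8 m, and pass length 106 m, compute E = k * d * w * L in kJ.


E = k * d * w * L
  = 35 * 0.3 * 3.8 * 106
  = 4229.40 kJ


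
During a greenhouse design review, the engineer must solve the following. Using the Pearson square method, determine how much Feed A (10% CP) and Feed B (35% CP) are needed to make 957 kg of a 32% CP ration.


parts_A = CP_b - target = 35 - 32 = 3
parts_B = target - CP_a = 32 - 10 = 22
total_parts = 3 + 22 = 25
Feed A = 957 * 3 / 25 = 114.84 kg
Feed B = 957 * 22 / 25 = 842.16 kg

114.84 kg


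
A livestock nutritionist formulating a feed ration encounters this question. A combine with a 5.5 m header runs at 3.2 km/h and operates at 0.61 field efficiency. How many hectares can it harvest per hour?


C = w * v * eta_f / 10
  = 5.5 * 3.2 * 0.61 / 10
  = 10.74 / 10
  = 1.07 ha/h


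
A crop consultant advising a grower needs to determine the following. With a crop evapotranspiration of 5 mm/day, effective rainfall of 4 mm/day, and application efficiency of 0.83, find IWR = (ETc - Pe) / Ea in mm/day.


IWR = (ETc - Pe) / Ea
    = (5 - 4) / 0.83
    = 1 / 0.83
    = 1.20 mm/day


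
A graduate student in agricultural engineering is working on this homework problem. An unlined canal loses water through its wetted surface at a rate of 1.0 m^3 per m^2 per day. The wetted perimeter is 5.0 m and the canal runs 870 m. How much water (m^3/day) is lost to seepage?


S = C * P * L
  = 1.0 * 5.0 * 870
  = 4350 m^3/day


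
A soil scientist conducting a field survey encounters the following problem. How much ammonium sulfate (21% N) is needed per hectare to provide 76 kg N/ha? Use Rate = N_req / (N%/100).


Rate = N_required / (N_content / 100)
     = 76 / (21 / 100)
     = 76 / 0.21
     = 361.90 kg/ha


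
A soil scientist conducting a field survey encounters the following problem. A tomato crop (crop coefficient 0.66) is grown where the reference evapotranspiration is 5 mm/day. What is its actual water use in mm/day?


ETc = Kc * ET0
    = 0.66 * 5
    = 3.30 mm/day


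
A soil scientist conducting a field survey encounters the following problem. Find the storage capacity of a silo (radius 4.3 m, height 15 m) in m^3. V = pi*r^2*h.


V = pi * r^2 * h
  = pi * 4.3^2 * 15
  = pi * 18.49 * 15
  = 871.32 m^3


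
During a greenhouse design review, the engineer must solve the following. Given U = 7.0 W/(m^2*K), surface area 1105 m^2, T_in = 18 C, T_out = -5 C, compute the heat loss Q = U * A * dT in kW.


dT = 18 - (-5) = 23 K
Q = U * A * dT
  = 7.0 * 1105 * 23
  = 177905 W = 177.91 kW


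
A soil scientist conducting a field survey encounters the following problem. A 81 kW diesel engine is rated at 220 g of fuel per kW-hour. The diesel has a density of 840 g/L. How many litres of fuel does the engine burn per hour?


FC = P * BSFC / rho_fuel
   = 81 * 220 / 840
   = 17820 / 840
   = 21.21 L/h


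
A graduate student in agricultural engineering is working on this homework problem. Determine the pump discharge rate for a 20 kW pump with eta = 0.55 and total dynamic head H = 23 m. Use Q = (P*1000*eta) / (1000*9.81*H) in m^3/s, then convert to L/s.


Q = (P * 1000 * eta) / (rho * g * H)
  = (20 * 1000 * 0.55) / (1000 * 9.81 * 23)
  = 11000 / 225630
  = 0.04875 m^3/s = 48.75 L/s


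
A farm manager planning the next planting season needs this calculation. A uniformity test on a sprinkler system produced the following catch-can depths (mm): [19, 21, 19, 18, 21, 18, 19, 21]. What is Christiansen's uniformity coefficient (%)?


xbar = 156 / 8 = 19.500
sum|xi - xbar| = 9
CU = 100 * (1 - 9 / (8 * 19.500))
   = 100 * (1 - 0.0577)
   = 94.23%


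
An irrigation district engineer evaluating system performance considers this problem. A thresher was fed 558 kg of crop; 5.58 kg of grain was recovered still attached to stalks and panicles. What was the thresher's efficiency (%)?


eta = (total - unthreshed) / total * 100
    = (558 - 5.58) / 558 * 100
    = 552.42 / 558 * 100
    = 99%


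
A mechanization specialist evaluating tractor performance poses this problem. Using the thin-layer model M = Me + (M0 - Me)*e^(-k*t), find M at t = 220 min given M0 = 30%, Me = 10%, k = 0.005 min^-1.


M = Me + (M0 - Me) * e^(-k*t)
  = 10 + (30 - 10) * e^(-0.005*220)
  = 10 + 20 * e^(-1.100)
  = 10 + 20 * 0.33287
  = 10 + 6.6574
  = 16.66%


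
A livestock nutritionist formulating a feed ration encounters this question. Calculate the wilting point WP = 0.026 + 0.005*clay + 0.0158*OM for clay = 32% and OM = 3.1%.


WP = 0.026 + 0.005*32 + 0.0158*3.1
   = 0.026 + 0.1600 + 0.0490
   = 0.2350


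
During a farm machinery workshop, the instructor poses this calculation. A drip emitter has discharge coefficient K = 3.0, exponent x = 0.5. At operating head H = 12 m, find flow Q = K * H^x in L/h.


Q = K * H^x
  = 3.0 * 12^0.5
  = 3.0 * 3.4641
  = 10.39 L/h


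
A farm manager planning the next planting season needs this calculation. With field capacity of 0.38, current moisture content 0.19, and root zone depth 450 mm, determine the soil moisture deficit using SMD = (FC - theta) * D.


SMD = (FC - theta) * D
    = (0.38 - 0.19) * 450
    = 0.190 * 450
    = 85.50 mm


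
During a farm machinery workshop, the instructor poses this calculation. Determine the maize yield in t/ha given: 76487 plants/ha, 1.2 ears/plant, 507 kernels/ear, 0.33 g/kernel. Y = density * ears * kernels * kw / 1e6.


Y = density * ears * kernels * kw
  = 76487 * 1.2 * 507 * 0.33 g/ha
  = 15356447.96 g/ha
  = 15356.45 kg/ha = 15.36 t/ha


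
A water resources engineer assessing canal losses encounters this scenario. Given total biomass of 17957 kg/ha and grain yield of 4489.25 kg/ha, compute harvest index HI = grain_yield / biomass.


HI = grain_yield / biomass
   = 4489.25 / 17957
   = 0.25


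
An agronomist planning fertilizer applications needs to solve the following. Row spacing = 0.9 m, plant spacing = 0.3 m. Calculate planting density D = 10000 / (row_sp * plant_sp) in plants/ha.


D = 10000 / (row_sp * plant_sp)
  = 10000 / (0.9 * 0.3)
  = 10000 / 0.2700
  = 37037.04 plants/ha


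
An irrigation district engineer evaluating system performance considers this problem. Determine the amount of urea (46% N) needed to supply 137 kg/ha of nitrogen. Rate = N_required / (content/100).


Rate = N_required / (N_content / 100)
     = 137 / (46 / 100)
     = 137 / 0.46
     = 297.83 kg/ha


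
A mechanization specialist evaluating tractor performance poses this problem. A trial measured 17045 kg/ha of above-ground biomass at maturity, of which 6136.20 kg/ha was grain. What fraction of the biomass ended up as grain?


HI = grain_yield / biomass
   = 6136.20 / 17045
   = 0.36


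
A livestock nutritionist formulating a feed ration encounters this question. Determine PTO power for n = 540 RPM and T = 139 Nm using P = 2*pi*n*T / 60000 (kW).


P = 2*pi*n*T / 60000
  = 2*pi * 540 * 139 / 60000
  = 471615.89 / 60000
  = 7.86 kW


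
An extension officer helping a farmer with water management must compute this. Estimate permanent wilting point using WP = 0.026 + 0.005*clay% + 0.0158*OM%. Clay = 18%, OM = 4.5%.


WP = 0.026 + 0.005*18 + 0.0158*4.5
   = 0.026 + 0.0900 + 0.0711
   = 0.1871


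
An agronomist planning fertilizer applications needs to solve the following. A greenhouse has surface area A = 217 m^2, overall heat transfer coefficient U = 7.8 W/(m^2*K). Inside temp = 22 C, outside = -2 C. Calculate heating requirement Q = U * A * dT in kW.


dT = 22 - (-2) = 24 K
Q = U * A * dT
  = 7.8 * 217 * 24
  = 40622.40 W = 40.62 kW


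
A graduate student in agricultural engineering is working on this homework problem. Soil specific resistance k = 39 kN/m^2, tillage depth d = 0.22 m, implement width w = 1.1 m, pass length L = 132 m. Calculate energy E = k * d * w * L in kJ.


E = k * d * w * L
  = 39 * 0.22 * 1.1 * 132
  = 1245.82 kJ


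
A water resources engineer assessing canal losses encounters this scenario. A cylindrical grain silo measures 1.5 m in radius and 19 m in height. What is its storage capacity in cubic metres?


V = pi * r^2 * h
  = pi * 1.5^2 * 19
  = pi * 2.25 * 19
  = 134.30 m^3


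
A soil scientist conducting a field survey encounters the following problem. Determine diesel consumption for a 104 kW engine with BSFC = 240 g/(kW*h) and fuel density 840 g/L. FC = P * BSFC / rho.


FC = P * BSFC / rho_fuel
   = 104 * 240 / 840
   = 24960 / 840
   = 29.71 L/h


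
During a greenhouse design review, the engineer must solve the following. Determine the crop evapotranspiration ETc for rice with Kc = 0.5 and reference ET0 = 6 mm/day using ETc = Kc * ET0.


ETc = Kc * ET0
    = 0.5 * 6
    = 3 mm/day


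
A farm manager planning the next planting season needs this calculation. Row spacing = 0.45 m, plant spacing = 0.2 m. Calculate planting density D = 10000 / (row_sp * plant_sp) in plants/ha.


D = 10000 / (row_sp * plant_sp)
  = 10000 / (0.45 * 0.2)
  = 10000 / 0.0900
  = 111111.11 plants/ha


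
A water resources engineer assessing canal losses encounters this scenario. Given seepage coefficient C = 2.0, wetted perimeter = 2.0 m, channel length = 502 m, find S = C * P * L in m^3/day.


S = C * P * L
  = 2.0 * 2.0 * 502
  = 2008 m^3/day


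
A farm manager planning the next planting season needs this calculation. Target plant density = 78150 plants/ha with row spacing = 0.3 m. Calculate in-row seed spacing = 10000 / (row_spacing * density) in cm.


spacing = 10000 / (row_sp * density)
        = 10000 / (0.3 * 78150)
        = 10000 / 23445
        = 0.42653 m = 42.65 cm


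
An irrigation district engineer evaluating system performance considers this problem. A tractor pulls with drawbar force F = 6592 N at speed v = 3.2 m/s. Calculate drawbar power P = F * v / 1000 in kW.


P = F * v / 1000
  = 6592 * 3.2 / 1000
  = 21094.40 / 1000
  = 21.09 kW


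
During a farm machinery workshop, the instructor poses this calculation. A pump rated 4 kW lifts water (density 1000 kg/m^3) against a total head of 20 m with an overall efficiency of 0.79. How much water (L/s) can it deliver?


Q = (P * 1000 * eta) / (rho * g * H)
  = (4 * 1000 * 0.79) / (1000 * 9.81 * 20)
  = 3160 / 196200
  = 0.01611 m^3/s = 16.11 L/s


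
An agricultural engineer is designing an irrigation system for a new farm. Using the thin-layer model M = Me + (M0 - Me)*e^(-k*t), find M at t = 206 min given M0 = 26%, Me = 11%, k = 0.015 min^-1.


M = Me + (M0 - Me) * e^(-k*t)
  = 11 + (26 - 11) * e^(-0.015*206)
  = 11 + 15 * e^(-3.090)
  = 11 + 15 * 0.04550
  = 11 + 0.6825
  = 11.68%


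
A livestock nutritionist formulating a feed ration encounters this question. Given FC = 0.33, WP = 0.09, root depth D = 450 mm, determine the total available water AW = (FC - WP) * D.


AW = (FC - WP) * D
   = (0.33 - 0.09) * 450
   = 0.24 * 450
   = 108 mm


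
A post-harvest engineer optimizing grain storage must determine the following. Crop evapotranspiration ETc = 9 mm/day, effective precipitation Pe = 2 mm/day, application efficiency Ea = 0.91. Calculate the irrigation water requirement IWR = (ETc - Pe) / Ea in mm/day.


IWR = (ETc - Pe) / Ea
    = (9 - 2) / 0.91
    = 7 / 0.91
    = 7.69 mm/day


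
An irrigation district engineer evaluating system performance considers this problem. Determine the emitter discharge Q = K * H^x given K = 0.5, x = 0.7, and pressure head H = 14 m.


Q = K * H^x
  = 0.5 * 14^0.7
  = 0.5 * 6.3429
  = 3.17 L/h


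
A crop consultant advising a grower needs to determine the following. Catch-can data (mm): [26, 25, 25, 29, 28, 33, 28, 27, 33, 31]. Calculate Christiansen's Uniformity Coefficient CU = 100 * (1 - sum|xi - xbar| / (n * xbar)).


xbar = 285 / 10 = 28.500
sum|xi - xbar| = 24
CU = 100 * (1 - 24 / (10 * 28.500))
   = 100 * (1 - 0.0842)
   = 91.58%


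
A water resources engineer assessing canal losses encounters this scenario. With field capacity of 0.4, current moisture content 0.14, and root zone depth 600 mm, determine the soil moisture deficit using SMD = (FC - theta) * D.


SMD = (FC - theta) * D
    = (0.4 - 0.14) * 600
    = 0.260 * 600
    = 156 mm


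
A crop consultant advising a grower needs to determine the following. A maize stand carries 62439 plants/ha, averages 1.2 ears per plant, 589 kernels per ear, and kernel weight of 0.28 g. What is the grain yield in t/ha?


Y = density * ears * kernels * kw
  = 62439 * 1.2 * 589 * 0.28 g/ha
  = 12356927.86 g/ha
  = 12356.93 kg/ha = 12.36 t/ha


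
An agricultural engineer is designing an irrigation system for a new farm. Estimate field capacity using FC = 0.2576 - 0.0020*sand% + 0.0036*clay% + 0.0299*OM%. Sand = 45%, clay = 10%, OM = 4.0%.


FC = 0.2576 - 0.0020*45 + 0.0036*10 + 0.0299*4.0
   = 0.2576 - 0.0900 + 0.0360 + 0.1196
   = 0.3232


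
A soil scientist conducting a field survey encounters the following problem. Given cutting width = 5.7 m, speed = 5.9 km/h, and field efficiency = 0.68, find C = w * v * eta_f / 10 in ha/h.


C = w * v * eta_f / 10
  = 5.7 * 5.9 * 0.68 / 10
  = 22.87 / 10
  = 2.29 ha/h


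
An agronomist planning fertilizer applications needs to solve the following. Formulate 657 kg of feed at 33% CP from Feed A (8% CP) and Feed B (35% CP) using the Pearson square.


parts_A = CP_b - target = 35 - 33 = 2
parts_B = target - CP_a = 33 - 8 = 25
total_parts = 2 + 25 = 27
Feed A = 657 * 2 / 27 = 48.67 kg
Feed B = 657 * 25 / 27 = 608.33 kg

48.67 kg


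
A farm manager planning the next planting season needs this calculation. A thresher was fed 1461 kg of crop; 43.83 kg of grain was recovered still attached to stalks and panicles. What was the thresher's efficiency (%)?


eta = (total - unthreshed) / total * 100
    = (1461 - 43.83) / 1461 * 100
    = 1417.17 / 1461 * 100
    = 97%


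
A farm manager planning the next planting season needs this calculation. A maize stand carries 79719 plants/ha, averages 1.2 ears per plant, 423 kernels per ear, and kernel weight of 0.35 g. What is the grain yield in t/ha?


Y = density * ears * kernels * kw
  = 79719 * 1.2 * 423 * 0.35 g/ha
  = 14162877.54 g/ha
  = 14162.88 kg/ha = 14.16 t/ha


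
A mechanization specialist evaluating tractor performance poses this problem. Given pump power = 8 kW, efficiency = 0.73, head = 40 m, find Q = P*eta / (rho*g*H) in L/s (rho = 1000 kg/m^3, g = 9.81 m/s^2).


Q = (P * 1000 * eta) / (rho * g * H)
  = (8 * 1000 * 0.73) / (1000 * 9.81 * 40)
  = 5840 / 392400
  = 0.01488 m^3/s = 14.88 L/s


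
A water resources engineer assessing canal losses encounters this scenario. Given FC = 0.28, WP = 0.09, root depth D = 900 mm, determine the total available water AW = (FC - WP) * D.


AW = (FC - WP) * D
   = (0.28 - 0.09) * 900
   = 0.19 * 900
   = 171 mm


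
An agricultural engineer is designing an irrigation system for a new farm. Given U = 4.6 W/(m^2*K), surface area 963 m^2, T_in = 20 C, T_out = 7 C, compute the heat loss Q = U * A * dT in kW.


dT = 20 - (7) = 13 K
Q = U * A * dT
  = 4.6 * 963 * 13
  = 57587.40 W = 57.59 kW


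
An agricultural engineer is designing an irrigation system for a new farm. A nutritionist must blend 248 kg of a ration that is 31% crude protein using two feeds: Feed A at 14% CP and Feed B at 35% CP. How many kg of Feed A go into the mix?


parts_A = CP_b - target = 35 - 31 = 4
parts_B = target - CP_a = 31 - 14 = 17
total_parts = 4 + 17 = 21
Feed A = 248 * 4 / 21 = 47.24 kg
Feed B = 248 * 17 / 21 = 200.76 kg

47.24 kg


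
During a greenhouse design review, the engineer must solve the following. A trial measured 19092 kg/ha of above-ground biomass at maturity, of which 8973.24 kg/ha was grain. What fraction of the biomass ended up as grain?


HI = grain_yield / biomass
   = 8973.24 / 19092
   = 0.47


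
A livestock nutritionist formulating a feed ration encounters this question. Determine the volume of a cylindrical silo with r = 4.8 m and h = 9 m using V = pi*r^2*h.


V = pi * r^2 * h
  = pi * 4.8^2 * 9
  = pi * 23.04 * 9
  = 651.44 m^3


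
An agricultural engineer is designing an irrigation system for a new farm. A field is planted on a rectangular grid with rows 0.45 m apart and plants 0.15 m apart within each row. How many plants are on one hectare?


D = 10000 / (row_sp * plant_sp)
  = 10000 / (0.45 * 0.15)
  = 10000 / 0.0675
  = 148148.15 plants/ha


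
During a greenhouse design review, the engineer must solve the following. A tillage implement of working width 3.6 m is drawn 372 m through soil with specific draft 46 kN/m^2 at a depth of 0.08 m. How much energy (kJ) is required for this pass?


E = k * d * w * L
  = 46 * 0.08 * 3.6 * 372
  = 4928.26 kJ


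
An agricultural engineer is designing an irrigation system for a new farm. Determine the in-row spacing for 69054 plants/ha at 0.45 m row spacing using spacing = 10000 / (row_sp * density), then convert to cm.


spacing = 10000 / (row_sp * density)
        = 10000 / (0.45 * 69054)
        = 10000 / 31074.30
        = 0.32181 m = 32.18 cm


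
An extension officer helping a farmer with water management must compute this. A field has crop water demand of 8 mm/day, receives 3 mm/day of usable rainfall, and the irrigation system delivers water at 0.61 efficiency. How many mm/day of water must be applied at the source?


IWR = (ETc - Pe) / Ea
    = (8 - 3) / 0.61
    = 5 / 0.61
    = 8.20 mm/day


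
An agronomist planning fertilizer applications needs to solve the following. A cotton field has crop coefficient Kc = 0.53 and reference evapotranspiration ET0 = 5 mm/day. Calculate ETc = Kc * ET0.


ETc = Kc * ET0
    = 0.53 * 5
    = 2.65 mm/day


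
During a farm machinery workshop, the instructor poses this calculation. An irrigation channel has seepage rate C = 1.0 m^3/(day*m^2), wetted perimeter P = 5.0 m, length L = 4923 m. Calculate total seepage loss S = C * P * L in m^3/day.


S = C * P * L
  = 1.0 * 5.0 * 4923
  = 24615 m^3/day


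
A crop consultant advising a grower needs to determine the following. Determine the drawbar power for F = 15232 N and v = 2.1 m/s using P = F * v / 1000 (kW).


P = F * v / 1000
  = 15232 * 2.1 / 1000
  = 31987.20 / 1000
  = 31.99 kW


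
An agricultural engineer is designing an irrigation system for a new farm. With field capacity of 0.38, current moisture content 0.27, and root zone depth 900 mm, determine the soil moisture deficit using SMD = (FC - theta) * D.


SMD = (FC - theta) * D
    = (0.38 - 0.27) * 900
    = 0.110 * 900
    = 99 mm


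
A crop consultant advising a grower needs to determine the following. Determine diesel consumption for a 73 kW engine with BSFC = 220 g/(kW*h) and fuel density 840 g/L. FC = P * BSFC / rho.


FC = P * BSFC / rho_fuel
   = 73 * 220 / 840
   = 16060 / 840
   = 19.12 L/h


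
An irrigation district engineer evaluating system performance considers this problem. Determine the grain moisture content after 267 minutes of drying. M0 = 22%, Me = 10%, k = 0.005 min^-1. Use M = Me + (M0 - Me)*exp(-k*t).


M = Me + (M0 - Me) * e^(-k*t)
  = 10 + (22 - 10) * e^(-0.005*267)
  = 10 + 12 * e^(-1.335)
  = 10 + 12 * 0.26316
  = 10 + 3.1579
  = 13.16%


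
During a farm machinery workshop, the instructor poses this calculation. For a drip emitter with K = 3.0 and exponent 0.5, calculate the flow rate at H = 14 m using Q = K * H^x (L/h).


Q = K * H^x
  = 3.0 * 14^0.5
  = 3.0 * 3.7417
  = 11.22 L/h


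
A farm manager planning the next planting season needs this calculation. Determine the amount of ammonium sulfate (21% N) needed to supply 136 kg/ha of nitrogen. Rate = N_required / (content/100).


Rate = N_required / (N_content / 100)
     = 136 / (21 / 100)
     = 136 / 0.21
     = 647.62 kg/ha


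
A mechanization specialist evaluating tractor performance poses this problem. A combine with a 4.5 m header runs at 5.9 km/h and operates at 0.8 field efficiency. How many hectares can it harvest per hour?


C = w * v * eta_f / 10
  = 4.5 * 5.9 * 0.8 / 10
  = 21.24 / 10
  = 2.12 ha/h


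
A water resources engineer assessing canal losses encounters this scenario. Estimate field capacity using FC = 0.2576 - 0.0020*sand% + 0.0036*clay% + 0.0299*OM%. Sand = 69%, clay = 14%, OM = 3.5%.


FC = 0.2576 - 0.0020*69 + 0.0036*14 + 0.0299*3.5
   = 0.2576 - 0.1380 + 0.0504 + 0.1047
   = 0.2747


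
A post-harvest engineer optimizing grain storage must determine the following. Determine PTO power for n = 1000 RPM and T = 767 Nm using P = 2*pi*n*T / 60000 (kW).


P = 2*pi*n*T / 60000
  = 2*pi * 1000 * 767 / 60000
  = 4819203.13 / 60000
  = 80.32 kW


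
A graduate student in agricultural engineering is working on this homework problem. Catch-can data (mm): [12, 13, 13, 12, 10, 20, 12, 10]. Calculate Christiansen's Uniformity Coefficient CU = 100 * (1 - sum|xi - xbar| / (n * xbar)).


xbar = 102 / 8 = 12.750
sum|xi - xbar| = 15.500
CU = 100 * (1 - 15.500 / (8 * 12.750))
   = 100 * (1 - 0.1520)
   = 84.80%


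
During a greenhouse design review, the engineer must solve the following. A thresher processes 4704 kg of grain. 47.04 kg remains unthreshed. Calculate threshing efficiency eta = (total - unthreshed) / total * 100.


eta = (total - unthreshed) / total * 100
    = (4704 - 47.04) / 4704 * 100
    = 4656.96 / 4704 * 100
    = 99%


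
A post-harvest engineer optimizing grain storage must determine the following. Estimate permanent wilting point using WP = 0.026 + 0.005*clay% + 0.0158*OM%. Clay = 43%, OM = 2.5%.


WP = 0.026 + 0.005*43 + 0.0158*2.5
   = 0.026 + 0.2150 + 0.0395
   = 0.2805


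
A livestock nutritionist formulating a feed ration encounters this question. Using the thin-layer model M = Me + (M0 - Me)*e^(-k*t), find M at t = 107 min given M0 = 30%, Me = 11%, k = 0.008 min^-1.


M = Me + (M0 - Me) * e^(-k*t)
  = 11 + (30 - 11) * e^(-0.008*107)
  = 11 + 19 * e^(-0.856)
  = 11 + 19 * 0.42486
  = 11 + 8.0723
  = 19.07%


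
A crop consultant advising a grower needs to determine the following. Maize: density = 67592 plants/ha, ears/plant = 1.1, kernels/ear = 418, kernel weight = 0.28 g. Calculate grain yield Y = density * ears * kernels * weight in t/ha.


Y = density * ears * kernels * kw
  = 67592 * 1.1 * 418 * 0.28 g/ha
  = 8702064.45 g/ha
  = 8702.06 kg/ha = 8.70 t/ha


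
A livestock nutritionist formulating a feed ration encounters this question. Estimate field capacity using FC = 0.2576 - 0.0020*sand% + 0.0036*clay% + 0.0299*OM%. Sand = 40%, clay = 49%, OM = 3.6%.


FC = 0.2576 - 0.0020*40 + 0.0036*49 + 0.0299*3.6
   = 0.2576 - 0.0800 + 0.1764 + 0.1076
   = 0.4616


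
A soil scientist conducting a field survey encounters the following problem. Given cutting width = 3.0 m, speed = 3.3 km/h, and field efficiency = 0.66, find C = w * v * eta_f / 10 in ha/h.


C = w * v * eta_f / 10
  = 3.0 * 3.3 * 0.66 / 10
  = 6.53 / 10
  = 0.65 ha/h


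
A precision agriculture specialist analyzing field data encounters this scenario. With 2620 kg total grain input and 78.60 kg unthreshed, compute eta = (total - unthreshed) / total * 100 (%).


eta = (total - unthreshed) / total * 100
    = (2620 - 78.60) / 2620 * 100
    = 2541.40 / 2620 * 100
    = 97%


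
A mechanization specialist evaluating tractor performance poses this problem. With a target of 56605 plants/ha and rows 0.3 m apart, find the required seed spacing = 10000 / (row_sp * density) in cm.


spacing = 10000 / (row_sp * density)
        = 10000 / (0.3 * 56605)
        = 10000 / 16981.50
        = 0.58888 m = 58.89 cm


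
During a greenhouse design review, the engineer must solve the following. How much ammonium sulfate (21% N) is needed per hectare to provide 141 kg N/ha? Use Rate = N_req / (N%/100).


Rate = N_required / (N_content / 100)
     = 141 / (21 / 100)
     = 141 / 0.21
     = 671.43 kg/ha


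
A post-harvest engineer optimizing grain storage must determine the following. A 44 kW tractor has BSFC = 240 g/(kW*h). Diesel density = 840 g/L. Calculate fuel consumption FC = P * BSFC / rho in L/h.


FC = P * BSFC / rho_fuel
   = 44 * 240 / 840
   = 10560 / 840
   = 12.57 L/h


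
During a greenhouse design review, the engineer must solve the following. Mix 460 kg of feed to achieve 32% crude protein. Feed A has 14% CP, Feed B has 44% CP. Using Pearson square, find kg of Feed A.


parts_A = CP_b - target = 44 - 32 = 12
parts_B = target - CP_a = 32 - 14 = 18
total_parts = 12 + 18 = 30
Feed A = 460 * 12 / 30 = 184 kg
Feed B = 460 * 18 / 30 = 276 kg

184 kg


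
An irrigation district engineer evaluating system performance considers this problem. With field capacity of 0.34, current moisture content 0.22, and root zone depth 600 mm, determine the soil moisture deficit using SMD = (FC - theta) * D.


SMD = (FC - theta) * D
    = (0.34 - 0.22) * 600
    = 0.120 * 600
    = 72 mm


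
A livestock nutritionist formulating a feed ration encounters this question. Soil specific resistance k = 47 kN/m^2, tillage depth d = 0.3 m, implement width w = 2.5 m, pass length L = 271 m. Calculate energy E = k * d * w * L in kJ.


E = k * d * w * L
  = 47 * 0.3 * 2.5 * 271
  = 9552.75 kJ


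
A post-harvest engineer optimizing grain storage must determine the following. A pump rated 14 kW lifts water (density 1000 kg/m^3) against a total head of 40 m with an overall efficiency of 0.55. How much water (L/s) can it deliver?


Q = (P * 1000 * eta) / (rho * g * H)
  = (14 * 1000 * 0.55) / (1000 * 9.81 * 40)
  = 7700 / 392400
  = 0.01962 m^3/s = 19.62 L/s


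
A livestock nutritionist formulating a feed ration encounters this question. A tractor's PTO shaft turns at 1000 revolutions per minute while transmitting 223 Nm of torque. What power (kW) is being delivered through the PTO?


P = 2*pi*n*T / 60000
  = 2*pi * 1000 * 223 / 60000
  = 1401150.32 / 60000
  = 23.35 kW


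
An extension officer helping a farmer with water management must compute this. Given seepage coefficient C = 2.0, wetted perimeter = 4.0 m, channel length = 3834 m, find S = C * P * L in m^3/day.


S = C * P * L
  = 2.0 * 4.0 * 3834
  = 30672 m^3/day


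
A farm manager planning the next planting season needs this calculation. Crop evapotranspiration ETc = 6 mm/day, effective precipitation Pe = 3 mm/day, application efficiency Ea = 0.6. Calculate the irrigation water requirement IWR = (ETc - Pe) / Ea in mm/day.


IWR = (ETc - Pe) / Ea
    = (6 - 3) / 0.6
    = 3 / 0.6
    = 5 mm/day


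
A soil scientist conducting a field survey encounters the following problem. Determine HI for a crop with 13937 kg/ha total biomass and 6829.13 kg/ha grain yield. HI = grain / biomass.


HI = grain_yield / biomass
   = 6829.13 / 13937
   = 0.49


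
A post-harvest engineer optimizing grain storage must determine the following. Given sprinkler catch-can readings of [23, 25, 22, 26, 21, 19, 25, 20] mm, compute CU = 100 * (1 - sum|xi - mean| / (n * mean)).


xbar = 181 / 8 = 22.625
sum|xi - xbar| = 17
CU = 100 * (1 - 17 / (8 * 22.625))
   = 100 * (1 - 0.0939)
   = 90.61%


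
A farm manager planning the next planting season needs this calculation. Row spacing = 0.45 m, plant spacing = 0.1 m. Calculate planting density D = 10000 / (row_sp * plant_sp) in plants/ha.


D = 10000 / (row_sp * plant_sp)
  = 10000 / (0.45 * 0.1)
  = 10000 / 0.0450
  = 222222.22 plants/ha


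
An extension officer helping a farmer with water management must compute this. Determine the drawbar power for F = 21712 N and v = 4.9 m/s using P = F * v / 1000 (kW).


P = F * v / 1000
  = 21712 * 4.9 / 1000
  = 106388.80 / 1000
  = 106.39 kW


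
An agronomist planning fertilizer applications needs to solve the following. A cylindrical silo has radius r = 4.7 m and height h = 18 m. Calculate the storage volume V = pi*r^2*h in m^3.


V = pi * r^2 * h
  = pi * 4.7^2 * 18
  = pi * 22.09 * 18
  = 1249.16 m^3


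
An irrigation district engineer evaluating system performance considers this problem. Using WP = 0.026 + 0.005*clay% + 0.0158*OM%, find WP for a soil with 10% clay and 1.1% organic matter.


WP = 0.026 + 0.005*10 + 0.0158*1.1
   = 0.026 + 0.0500 + 0.0174
   = 0.0934


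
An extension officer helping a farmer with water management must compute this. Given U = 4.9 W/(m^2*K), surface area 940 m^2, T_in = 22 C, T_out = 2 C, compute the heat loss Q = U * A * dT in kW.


dT = 22 - (2) = 20 K
Q = U * A * dT
  = 4.9 * 940 * 20
  = 92120 W = 92.12 kW


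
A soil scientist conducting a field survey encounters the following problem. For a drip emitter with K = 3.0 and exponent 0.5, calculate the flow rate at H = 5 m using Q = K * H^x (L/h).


Q = K * H^x
  = 3.0 * 5^0.5
  = 3.0 * 2.2361
  = 6.71 L/h


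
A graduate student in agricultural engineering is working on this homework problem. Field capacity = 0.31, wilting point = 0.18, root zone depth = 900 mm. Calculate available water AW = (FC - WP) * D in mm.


AW = (FC - WP) * D
   = (0.31 - 0.18) * 900
   = 0.13 * 900
   = 117 mm


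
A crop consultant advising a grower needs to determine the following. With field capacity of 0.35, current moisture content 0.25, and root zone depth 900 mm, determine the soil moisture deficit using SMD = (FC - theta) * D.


SMD = (FC - theta) * D
    = (0.35 - 0.25) * 900
    = 0.100 * 900
    = 90 mm


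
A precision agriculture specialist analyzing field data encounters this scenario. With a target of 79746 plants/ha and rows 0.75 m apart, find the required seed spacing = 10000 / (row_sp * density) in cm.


spacing = 10000 / (row_sp * density)
        = 10000 / (0.75 * 79746)
        = 10000 / 59809.50
        = 0.16720 m = 16.72 cm


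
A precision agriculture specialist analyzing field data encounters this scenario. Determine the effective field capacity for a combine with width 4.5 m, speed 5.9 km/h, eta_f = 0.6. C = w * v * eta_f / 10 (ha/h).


C = w * v * eta_f / 10
  = 4.5 * 5.9 * 0.6 / 10
  = 15.93 / 10
  = 1.59 ha/h


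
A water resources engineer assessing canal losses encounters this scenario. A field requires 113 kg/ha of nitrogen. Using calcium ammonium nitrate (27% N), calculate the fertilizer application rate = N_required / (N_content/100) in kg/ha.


Rate = N_required / (N_content / 100)
     = 113 / (27 / 100)
     = 113 / 0.27
     = 418.52 kg/ha


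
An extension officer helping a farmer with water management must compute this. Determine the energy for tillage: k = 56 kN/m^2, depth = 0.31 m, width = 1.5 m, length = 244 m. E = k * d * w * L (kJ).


E = k * d * w * L
  = 56 * 0.31 * 1.5 * 244
  = 6353.76 kJ


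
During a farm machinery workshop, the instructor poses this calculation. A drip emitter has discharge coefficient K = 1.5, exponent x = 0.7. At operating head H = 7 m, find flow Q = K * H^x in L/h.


Q = K * H^x
  = 1.5 * 7^0.7
  = 1.5 * 3.9045
  = 5.86 L/h


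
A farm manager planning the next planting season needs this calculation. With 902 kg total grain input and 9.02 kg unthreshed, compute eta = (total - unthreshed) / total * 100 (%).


eta = (total - unthreshed) / total * 100
    = (902 - 9.02) / 902 * 100
    = 892.98 / 902 * 100
    = 99%


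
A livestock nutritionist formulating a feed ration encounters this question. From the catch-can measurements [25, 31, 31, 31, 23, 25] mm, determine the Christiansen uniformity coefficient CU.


xbar = 166 / 6 = 27.667
sum|xi - xbar| = 20
CU = 100 * (1 - 20 / (6 * 27.667))
   = 100 * (1 - 0.1205)
   = 87.95%


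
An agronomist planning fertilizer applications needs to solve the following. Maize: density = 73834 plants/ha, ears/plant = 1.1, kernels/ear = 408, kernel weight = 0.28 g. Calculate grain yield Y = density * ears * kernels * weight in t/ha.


Y = density * ears * kernels * kw
  = 73834 * 1.1 * 408 * 0.28 g/ha
  = 9278275.78 g/ha
  = 9278.28 kg/ha = 9.28 t/ha


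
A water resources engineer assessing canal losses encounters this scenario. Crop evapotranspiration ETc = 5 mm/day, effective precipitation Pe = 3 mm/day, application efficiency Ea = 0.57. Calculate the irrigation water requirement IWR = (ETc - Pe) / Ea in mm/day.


IWR = (ETc - Pe) / Ea
    = (5 - 3) / 0.57
    = 2 / 0.57
    = 3.51 mm/day


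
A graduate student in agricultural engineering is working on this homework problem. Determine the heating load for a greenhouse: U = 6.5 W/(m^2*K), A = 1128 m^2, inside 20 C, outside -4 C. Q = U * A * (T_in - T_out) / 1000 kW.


dT = 20 - (-4) = 24 K
Q = U * A * dT
  = 6.5 * 1128 * 24
  = 175968 W = 175.97 kW


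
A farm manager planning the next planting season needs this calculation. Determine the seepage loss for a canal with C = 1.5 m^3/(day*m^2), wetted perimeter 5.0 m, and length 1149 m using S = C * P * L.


S = C * P * L
  = 1.5 * 5.0 * 1149
  = 8617.50 m^3/day
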